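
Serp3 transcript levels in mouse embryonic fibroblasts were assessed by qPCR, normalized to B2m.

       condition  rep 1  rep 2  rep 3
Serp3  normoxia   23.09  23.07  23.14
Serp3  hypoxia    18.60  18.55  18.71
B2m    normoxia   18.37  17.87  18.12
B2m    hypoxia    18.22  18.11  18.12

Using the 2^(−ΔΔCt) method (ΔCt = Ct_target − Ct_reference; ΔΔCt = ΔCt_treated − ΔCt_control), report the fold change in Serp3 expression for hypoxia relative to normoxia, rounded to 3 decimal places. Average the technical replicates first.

22.785

Mean Ct: Serp3 normoxia 23.100; Serp3 hypoxia 18.620; B2m normoxia 18.120; B2m hypoxia 18.150
ΔCt(normoxia) = 23.100 − 18.120 = 4.980
ΔCt(hypoxia) = 18.620 − 18.150 = 0.470
ΔΔCt = 0.470 − 4.980 = -4.510
Fold change = 2^(−(-4.510)) = 2^4.510 = 22.7848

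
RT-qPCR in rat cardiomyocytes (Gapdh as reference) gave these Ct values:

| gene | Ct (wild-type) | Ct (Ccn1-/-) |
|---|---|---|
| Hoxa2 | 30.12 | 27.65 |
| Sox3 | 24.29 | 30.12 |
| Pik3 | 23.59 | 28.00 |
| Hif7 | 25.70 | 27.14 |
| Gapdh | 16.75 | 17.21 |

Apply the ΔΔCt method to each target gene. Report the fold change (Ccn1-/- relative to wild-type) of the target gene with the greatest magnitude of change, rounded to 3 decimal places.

Hoxa2: ΔΔCt = (27.65−17.21) − (30.12−16.75) = 10.44 − 13.37 = -2.93; fold change = 2^2.93 = 7.621
Sox3: ΔΔCt = (30.12−17.21) − (24.29−16.75) = 12.91 − 7.54 = 5.37; fold change = 2^-5.37 = 0.024
Pik3: ΔΔCt = (28.00−17.21) − (23.59−16.75) = 10.79 − 6.84 = 3.95; fold change = 2^-3.95 = 0.065
Hif7: ΔΔCt = (27.14−17.21) − (25.70−16.75) = 9.93 − 8.95 = 0.98; fold change = 2^-0.98 = 0.507
Sox3 has the largest |ΔΔCt| = 5.37.

0.024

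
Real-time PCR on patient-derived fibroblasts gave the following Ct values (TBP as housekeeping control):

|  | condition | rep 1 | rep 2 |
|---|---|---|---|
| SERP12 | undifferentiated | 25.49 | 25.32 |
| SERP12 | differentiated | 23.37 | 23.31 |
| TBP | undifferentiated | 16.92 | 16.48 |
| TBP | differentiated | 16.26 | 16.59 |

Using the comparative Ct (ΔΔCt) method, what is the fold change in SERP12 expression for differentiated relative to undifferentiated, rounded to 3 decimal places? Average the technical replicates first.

Mean Ct: SERP12 undifferentiated 25.405; SERP12 differentiated 23.340; TBP undifferentiated 16.700; TBP differentiated 16.425
ΔCt(undifferentiated) = 25.405 − 16.700 = 8.705
ΔCt(differentiated) = 23.340 − 16.425 = 6.915
ΔΔCt = 6.915 − 8.705 = -1.790
Fold change = 2^(−(-1.790)) = 2^1.790 = 3.4581

3.458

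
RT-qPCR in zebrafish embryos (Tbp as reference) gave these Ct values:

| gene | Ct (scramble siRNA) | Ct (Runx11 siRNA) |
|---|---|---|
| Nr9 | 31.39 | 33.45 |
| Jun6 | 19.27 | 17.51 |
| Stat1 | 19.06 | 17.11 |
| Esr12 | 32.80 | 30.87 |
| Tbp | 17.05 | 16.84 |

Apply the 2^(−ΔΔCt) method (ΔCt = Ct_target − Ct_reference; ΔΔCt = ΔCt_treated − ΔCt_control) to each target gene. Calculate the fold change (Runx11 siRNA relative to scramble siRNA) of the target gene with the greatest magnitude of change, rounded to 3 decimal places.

Nr9: ΔΔCt = (33.45−16.84) − (31.39−17.05) = 16.61 − 14.34 = 2.27; fold change = 2^-2.27 = 0.207
Jun6: ΔΔCt = (17.51−16.84) − (19.27−17.05) = 0.67 − 2.22 = -1.55; fold change = 2^1.55 = 2.928
Stat1: ΔΔCt = (17.11−16.84) − (19.06−17.05) = 0.27 − 2.01 = -1.74; fold change = 2^1.74 = 3.340
Esr12: ΔΔCt = (30.87−16.84) − (32.80−17.05) = 14.03 − 15.75 = -1.72; fold change = 2^1.72 = 3.294
Nr9 has the largest |ΔΔCt| = 2.27.

0.207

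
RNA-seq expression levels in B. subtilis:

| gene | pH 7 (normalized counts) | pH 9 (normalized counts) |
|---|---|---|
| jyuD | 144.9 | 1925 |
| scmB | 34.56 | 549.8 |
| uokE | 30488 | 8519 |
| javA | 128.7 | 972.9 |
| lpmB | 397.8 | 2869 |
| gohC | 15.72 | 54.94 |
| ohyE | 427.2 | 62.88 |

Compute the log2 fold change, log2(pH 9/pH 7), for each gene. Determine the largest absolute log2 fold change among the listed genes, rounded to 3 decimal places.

3.992

log2(1925/144.9) = 3.732  (jyuD)
log2(549.8/34.56) = 3.992  (scmB)
log2(8519/30488) = -1.839  (uokE)
log2(972.9/128.7) = 2.918  (javA)
log2(2869/397.8) = 2.850  (lpmB)
log2(54.94/15.72) = 1.805  (gohC)
log2(62.88/427.2) = -2.764  (ohyE)
The largest magnitude belongs to scmB.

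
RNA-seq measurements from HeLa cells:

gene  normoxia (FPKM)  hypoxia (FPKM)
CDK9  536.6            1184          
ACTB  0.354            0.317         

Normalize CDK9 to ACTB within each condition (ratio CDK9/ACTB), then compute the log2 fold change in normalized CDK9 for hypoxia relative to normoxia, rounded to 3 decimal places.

1.301

CDK9/ACTB (normoxia) = 536.6 / 0.354 = 1515.8
CDK9/ACTB (hypoxia) = 1184 / 0.317 = 3735
Fold change = 3735 / 1515.8 = 2.4640
log2(2.4640) = 1.3010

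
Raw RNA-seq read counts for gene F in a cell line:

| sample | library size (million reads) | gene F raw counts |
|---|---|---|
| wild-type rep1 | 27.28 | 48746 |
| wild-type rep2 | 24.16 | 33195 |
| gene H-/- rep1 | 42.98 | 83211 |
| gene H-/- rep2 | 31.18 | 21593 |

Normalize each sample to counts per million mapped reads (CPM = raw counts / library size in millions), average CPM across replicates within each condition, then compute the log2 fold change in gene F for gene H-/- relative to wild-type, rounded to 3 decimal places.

-0.266

CPM(wild-type rep1) = 48746 / 27.28 = 1786.8768
CPM(wild-type rep2) = 33195 / 24.16 = 1373.9652
CPM(gene H-/- rep1) = 83211 / 42.98 = 1936.0400
CPM(gene H-/- rep2) = 21593 / 31.18 = 692.5273
mean CPM(wild-type) = 1580.4210; mean CPM(gene H-/-) = 1314.2836
Fold change = 1314.2836 / 1580.4210 = 0.83160
log2(0.83160) = -0.2660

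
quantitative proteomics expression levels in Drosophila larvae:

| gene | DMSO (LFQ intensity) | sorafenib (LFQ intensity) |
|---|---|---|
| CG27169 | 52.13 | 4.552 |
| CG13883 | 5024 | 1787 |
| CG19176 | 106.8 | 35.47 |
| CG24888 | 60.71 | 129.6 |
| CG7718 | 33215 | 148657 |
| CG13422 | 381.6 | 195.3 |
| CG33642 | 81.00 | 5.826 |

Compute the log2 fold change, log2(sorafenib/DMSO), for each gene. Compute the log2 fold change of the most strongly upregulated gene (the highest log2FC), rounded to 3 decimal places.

2.162

log2(4.552/52.13) = -3.518  (CG27169)
log2(1787/5024) = -1.491  (CG13883)
log2(35.47/106.8) = -1.590  (CG19176)
log2(129.6/60.71) = 1.094  (CG24888)
log2(148657/33215) = 2.162  (CG7718)
log2(195.3/381.6) = -0.966  (CG13422)
log2(5.826/81.00) = -3.797  (CG33642)
CG7718 is most strongly upregulated.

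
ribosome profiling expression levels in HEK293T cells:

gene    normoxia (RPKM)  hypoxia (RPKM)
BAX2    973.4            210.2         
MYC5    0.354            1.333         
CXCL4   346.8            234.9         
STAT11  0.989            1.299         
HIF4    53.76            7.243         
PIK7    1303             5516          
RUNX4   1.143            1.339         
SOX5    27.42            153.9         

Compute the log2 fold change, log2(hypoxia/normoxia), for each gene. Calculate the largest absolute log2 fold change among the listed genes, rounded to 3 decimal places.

log2(210.2/973.4) = -2.211  (BAX2)
log2(1.333/0.354) = 1.913  (MYC5)
log2(234.9/346.8) = -0.562  (CXCL4)
log2(1.299/0.989) = 0.393  (STAT11)
log2(7.243/53.76) = -2.892  (HIF4)
log2(5516/1303) = 2.082  (PIK7)
log2(1.339/1.143) = 0.228  (RUNX4)
log2(153.9/27.42) = 2.489  (SOX5)
The largest magnitude belongs to HIF4.

2.892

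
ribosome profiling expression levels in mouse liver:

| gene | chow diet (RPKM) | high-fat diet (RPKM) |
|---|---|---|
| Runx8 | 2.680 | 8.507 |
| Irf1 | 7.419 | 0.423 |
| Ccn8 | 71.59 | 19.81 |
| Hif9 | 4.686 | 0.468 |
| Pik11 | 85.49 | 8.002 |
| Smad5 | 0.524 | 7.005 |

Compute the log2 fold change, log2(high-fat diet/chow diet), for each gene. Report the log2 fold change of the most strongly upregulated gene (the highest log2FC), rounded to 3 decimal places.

log2(8.507/2.680) = 1.666  (Runx8)
log2(0.423/7.419) = -4.132  (Irf1)
log2(19.81/71.59) = -1.854  (Ccn8)
log2(0.468/4.686) = -3.324  (Hif9)
log2(8.002/85.49) = -3.417  (Pik11)
log2(7.005/0.524) = 3.741  (Smad5)
Smad5 is most strongly upregulated.

3.741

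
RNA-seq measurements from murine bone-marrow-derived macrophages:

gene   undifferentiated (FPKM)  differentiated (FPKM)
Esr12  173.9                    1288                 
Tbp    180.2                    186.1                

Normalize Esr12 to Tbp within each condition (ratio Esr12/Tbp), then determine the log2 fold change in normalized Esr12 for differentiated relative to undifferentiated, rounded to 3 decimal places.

2.842

Esr12/Tbp (undifferentiated) = 173.9 / 180.2 = 0.96504
Esr12/Tbp (differentiated) = 1288 / 186.1 = 6.921
Fold change = 6.921 / 0.96504 = 7.1717
log2(7.1717) = 2.8423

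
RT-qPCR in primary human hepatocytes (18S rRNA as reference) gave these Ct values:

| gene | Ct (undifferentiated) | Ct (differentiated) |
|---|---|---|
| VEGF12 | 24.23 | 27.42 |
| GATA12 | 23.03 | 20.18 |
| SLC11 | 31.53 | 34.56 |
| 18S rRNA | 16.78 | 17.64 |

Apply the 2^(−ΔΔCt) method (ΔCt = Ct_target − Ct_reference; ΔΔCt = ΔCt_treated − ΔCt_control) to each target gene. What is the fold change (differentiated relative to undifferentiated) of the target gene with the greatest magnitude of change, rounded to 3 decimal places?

VEGF12: ΔΔCt = (27.42−17.64) − (24.23−16.78) = 9.78 − 7.45 = 2.33; fold change = 2^-2.33 = 0.199
GATA12: ΔΔCt = (20.18−17.64) − (23.03−16.78) = 2.54 − 6.25 = -3.71; fold change = 2^3.71 = 13.086
SLC11: ΔΔCt = (34.56−17.64) − (31.53−16.78) = 16.92 − 14.75 = 2.17; fold change = 2^-2.17 = 0.222
GATA12 has the largest |ΔΔCt| = 3.71.

13.086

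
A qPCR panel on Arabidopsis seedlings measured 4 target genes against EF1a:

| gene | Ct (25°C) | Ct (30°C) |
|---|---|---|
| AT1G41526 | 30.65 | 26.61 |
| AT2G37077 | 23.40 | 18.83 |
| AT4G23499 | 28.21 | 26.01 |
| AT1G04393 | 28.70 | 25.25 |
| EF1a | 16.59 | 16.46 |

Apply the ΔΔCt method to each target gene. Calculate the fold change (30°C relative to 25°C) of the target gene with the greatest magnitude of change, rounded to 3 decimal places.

21.706

AT1G41526: ΔΔCt = (26.61−16.46) − (30.65−16.59) = 10.15 − 14.06 = -3.91; fold change = 2^3.91 = 15.032
AT2G37077: ΔΔCt = (18.83−16.46) − (23.40−16.59) = 2.37 − 6.81 = -4.44; fold change = 2^4.44 = 21.706
AT4G23499: ΔΔCt = (26.01−16.46) − (28.21−16.59) = 9.55 − 11.62 = -2.07; fold change = 2^2.07 = 4.199
AT1G04393: ΔΔCt = (25.25−16.46) − (28.70−16.59) = 8.79 − 12.11 = -3.32; fold change = 2^3.32 = 9.987
AT2G37077 has the largest |ΔΔCt| = 4.44.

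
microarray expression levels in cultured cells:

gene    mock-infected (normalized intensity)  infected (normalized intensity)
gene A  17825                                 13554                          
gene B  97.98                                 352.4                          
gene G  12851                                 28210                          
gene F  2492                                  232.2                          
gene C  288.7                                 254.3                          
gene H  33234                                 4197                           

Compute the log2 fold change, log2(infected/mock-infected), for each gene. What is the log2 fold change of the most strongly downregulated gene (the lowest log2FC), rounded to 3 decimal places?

-3.424

log2(13554/17825) = -0.395  (gene A)
log2(352.4/97.98) = 1.847  (gene B)
log2(28210/12851) = 1.134  (gene G)
log2(232.2/2492) = -3.424  (gene F)
log2(254.3/288.7) = -0.183  (gene C)
log2(4197/33234) = -2.985  (gene H)
gene F is most strongly downregulated.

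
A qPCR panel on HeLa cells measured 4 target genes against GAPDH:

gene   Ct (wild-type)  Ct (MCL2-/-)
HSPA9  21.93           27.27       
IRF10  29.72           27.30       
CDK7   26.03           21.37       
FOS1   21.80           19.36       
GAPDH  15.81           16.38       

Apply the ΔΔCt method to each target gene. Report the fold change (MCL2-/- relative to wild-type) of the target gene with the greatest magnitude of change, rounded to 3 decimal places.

37.531

HSPA9: ΔΔCt = (27.27−16.38) − (21.93−15.81) = 10.89 − 6.12 = 4.77; fold change = 2^-4.77 = 0.037
IRF10: ΔΔCt = (27.30−16.38) − (29.72−15.81) = 10.92 − 13.91 = -2.99; fold change = 2^2.99 = 7.945
CDK7: ΔΔCt = (21.37−16.38) − (26.03−15.81) = 4.99 − 10.22 = -5.23; fold change = 2^5.23 = 37.531
FOS1: ΔΔCt = (19.36−16.38) − (21.80−15.81) = 2.98 − 5.99 = -3.01; fold change = 2^3.01 = 8.056
CDK7 has the largest |ΔΔCt| = 5.23.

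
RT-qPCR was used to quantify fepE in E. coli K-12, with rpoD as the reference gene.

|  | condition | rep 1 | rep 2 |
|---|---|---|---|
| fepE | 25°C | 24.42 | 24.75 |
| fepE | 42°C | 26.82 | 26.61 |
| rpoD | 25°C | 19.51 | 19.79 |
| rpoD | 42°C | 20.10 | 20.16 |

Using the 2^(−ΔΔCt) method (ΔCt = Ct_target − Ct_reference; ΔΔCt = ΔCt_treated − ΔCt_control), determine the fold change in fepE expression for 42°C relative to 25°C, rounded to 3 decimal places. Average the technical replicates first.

0.319

Mean Ct: fepE 25°C 24.585; fepE 42°C 26.715; rpoD 25°C 19.650; rpoD 42°C 20.130
ΔCt(25°C) = 24.585 − 19.650 = 4.935
ΔCt(42°C) = 26.715 − 20.130 = 6.585
ΔΔCt = 6.585 − 4.935 = 1.650
Fold change = 2^(−1.650) = 0.3186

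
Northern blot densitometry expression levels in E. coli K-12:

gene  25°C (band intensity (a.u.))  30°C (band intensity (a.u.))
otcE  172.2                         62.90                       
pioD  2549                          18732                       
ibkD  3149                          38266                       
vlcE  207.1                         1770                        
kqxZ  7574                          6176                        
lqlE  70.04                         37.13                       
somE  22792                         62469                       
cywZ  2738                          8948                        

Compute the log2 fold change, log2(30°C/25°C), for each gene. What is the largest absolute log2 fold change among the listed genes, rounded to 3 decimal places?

log2(62.90/172.2) = -1.453  (otcE)
log2(18732/2549) = 2.878  (pioD)
log2(38266/3149) = 3.603  (ibkD)
log2(1770/207.1) = 3.095  (vlcE)
log2(6176/7574) = -0.294  (kqxZ)
log2(37.13/70.04) = -0.916  (lqlE)
log2(62469/22792) = 1.455  (somE)
log2(8948/2738) = 1.708  (cywZ)
The largest magnitude belongs to ibkD.

3.603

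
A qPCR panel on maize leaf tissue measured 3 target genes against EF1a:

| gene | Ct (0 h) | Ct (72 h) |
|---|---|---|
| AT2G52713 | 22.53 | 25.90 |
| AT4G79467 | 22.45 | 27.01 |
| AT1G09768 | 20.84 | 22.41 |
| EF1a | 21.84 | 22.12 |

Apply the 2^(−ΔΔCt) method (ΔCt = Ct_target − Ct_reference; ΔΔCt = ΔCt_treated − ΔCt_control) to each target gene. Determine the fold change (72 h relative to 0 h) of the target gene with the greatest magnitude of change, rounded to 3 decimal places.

AT2G52713: ΔΔCt = (25.90−22.12) − (22.53−21.84) = 3.78 − 0.69 = 3.09; fold change = 2^-3.09 = 0.117
AT4G79467: ΔΔCt = (27.01−22.12) − (22.45−21.84) = 4.89 − 0.61 = 4.28; fold change = 2^-4.28 = 0.051
AT1G09768: ΔΔCt = (22.41−22.12) − (20.84−21.84) = 0.29 − (-1.00) = 1.29; fold change = 2^-1.29 = 0.409
AT4G79467 has the largest |ΔΔCt| = 4.28.

0.051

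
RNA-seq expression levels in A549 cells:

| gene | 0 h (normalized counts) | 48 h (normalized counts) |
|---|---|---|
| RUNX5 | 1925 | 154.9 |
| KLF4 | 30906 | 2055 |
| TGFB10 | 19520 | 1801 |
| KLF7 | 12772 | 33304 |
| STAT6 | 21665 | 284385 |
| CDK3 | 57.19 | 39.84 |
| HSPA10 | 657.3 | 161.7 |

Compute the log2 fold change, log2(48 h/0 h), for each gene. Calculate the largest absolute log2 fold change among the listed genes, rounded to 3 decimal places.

log2(154.9/1925) = -3.635  (RUNX5)
log2(2055/30906) = -3.911  (KLF4)
log2(1801/19520) = -3.438  (TGFB10)
log2(33304/12772) = 1.383  (KLF7)
log2(284385/21665) = 3.714  (STAT6)
log2(39.84/57.19) = -0.522  (CDK3)
log2(161.7/657.3) = -2.023  (HSPA10)
The largest magnitude belongs to KLF4.

3.911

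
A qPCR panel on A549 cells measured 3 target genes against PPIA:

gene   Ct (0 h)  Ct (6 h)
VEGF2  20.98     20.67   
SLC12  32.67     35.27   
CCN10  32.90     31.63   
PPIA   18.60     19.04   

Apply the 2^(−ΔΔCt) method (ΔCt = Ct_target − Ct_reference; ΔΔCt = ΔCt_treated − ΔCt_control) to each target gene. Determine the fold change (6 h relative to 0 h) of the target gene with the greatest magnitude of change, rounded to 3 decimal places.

0.224

VEGF2: ΔΔCt = (20.67−19.04) − (20.98−18.60) = 1.63 − 2.38 = -0.75; fold change = 2^0.75 = 1.682
SLC12: ΔΔCt = (35.27−19.04) − (32.67−18.60) = 16.23 − 14.07 = 2.16; fold change = 2^-2.16 = 0.224
CCN10: ΔΔCt = (31.63−19.04) − (32.90−18.60) = 12.59 − 14.30 = -1.71; fold change = 2^1.71 = 3.272
SLC12 has the largest |ΔΔCt| = 2.16.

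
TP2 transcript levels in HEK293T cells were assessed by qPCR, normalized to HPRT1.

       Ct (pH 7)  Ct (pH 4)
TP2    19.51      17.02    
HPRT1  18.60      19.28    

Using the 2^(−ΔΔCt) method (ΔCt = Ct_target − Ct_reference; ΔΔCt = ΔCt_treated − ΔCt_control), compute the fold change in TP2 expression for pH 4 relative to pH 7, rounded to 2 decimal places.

ΔCt(pH 7) = 19.510 − 18.600 = 0.910
ΔCt(pH 4) = 17.020 − 19.280 = -2.260
ΔΔCt = -2.260 − 0.910 = -3.170
Fold change = 2^(−(-3.170)) = 2^3.170 = 9.000

9.00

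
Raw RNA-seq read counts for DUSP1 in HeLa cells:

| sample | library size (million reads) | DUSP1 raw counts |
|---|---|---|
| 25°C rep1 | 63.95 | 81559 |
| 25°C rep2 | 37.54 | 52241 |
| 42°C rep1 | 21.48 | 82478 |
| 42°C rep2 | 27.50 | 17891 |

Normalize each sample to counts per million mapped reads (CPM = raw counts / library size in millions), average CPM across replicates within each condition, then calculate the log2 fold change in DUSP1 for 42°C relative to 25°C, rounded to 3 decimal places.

0.752

CPM(25°C rep1) = 81559 / 63.95 = 1275.3557
CPM(25°C rep2) = 52241 / 37.54 = 1391.6090
CPM(42°C rep1) = 82478 / 21.48 = 3839.7579
CPM(42°C rep2) = 17891 / 27.50 = 650.5818
mean CPM(25°C) = 1333.4823; mean CPM(42°C) = 2245.1699
Fold change = 2245.1699 / 1333.4823 = 1.68369
log2(1.68369) = 0.7516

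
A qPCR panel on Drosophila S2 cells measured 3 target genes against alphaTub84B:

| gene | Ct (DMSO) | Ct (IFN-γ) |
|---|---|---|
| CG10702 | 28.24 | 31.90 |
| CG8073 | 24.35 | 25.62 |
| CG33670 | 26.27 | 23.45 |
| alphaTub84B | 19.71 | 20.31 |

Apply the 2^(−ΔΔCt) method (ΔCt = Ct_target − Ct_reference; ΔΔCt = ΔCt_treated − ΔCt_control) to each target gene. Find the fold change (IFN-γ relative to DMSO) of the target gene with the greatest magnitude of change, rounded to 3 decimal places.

10.703

CG10702: ΔΔCt = (31.90−20.31) − (28.24−19.71) = 11.59 − 8.53 = 3.06; fold change = 2^-3.06 = 0.120
CG8073: ΔΔCt = (25.62−20.31) − (24.35−19.71) = 5.31 − 4.64 = 0.67; fold change = 2^-0.67 = 0.629
CG33670: ΔΔCt = (23.45−20.31) − (26.27−19.71) = 3.14 − 6.56 = -3.42; fold change = 2^3.42 = 10.703
CG33670 has the largest |ΔΔCt| = 3.42.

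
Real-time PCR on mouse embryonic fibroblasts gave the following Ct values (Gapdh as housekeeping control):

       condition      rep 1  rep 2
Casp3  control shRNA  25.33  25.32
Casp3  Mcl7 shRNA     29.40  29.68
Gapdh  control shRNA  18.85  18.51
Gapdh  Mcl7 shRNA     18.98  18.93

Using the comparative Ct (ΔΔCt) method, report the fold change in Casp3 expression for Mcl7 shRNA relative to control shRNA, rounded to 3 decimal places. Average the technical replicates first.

0.065

Mean Ct: Casp3 control shRNA 25.325; Casp3 Mcl7 shRNA 29.540; Gapdh control shRNA 18.680; Gapdh Mcl7 shRNA 18.955
ΔCt(control shRNA) = 25.325 − 18.680 = 6.645
ΔCt(Mcl7 shRNA) = 29.540 − 18.955 = 10.585
ΔΔCt = 10.585 − 6.645 = 3.940
Fold change = 2^(−3.940) = 0.0652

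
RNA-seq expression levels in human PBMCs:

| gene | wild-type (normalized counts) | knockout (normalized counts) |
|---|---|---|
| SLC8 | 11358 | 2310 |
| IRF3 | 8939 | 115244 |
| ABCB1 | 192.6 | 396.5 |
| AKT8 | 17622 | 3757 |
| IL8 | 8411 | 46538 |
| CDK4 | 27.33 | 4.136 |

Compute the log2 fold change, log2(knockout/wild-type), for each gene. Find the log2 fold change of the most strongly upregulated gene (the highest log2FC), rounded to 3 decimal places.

log2(2310/11358) = -2.298  (SLC8)
log2(115244/8939) = 3.688  (IRF3)
log2(396.5/192.6) = 1.042  (ABCB1)
log2(3757/17622) = -2.230  (AKT8)
log2(46538/8411) = 2.468  (IL8)
log2(4.136/27.33) = -2.724  (CDK4)
IRF3 is most strongly upregulated.

3.688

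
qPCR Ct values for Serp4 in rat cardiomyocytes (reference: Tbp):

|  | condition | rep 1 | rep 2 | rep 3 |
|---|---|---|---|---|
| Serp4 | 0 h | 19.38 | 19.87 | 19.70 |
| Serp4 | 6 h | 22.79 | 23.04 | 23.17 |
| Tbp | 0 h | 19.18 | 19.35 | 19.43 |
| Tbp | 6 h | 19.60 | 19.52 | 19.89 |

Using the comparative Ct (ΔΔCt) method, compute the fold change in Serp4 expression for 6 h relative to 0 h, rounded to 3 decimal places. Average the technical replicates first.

Mean Ct: Serp4 0 h 19.650; Serp4 6 h 23.000; Tbp 0 h 19.320; Tbp 6 h 19.670
ΔCt(0 h) = 19.650 − 19.320 = 0.330
ΔCt(6 h) = 23.000 − 19.670 = 3.330
ΔΔCt = 3.330 − 0.330 = 3.000
Fold change = 2^(−3.000) = 0.1250

0.125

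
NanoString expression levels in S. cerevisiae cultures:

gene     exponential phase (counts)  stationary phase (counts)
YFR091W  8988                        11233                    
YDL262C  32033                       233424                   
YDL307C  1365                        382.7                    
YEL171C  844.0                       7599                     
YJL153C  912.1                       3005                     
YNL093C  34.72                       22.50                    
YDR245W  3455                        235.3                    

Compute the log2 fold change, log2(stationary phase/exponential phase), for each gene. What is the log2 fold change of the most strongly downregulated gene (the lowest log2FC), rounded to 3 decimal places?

log2(11233/8988) = 0.322  (YFR091W)
log2(233424/32033) = 2.865  (YDL262C)
log2(382.7/1365) = -1.835  (YDL307C)
log2(7599/844.0) = 3.170  (YEL171C)
log2(3005/912.1) = 1.720  (YJL153C)
log2(22.50/34.72) = -0.626  (YNL093C)
log2(235.3/3455) = -3.876  (YDR245W)
YDR245W is most strongly downregulated.

-3.876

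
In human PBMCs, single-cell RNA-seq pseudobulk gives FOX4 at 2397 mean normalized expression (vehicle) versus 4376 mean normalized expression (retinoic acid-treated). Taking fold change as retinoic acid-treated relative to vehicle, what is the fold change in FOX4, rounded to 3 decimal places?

Fold change = 4376 / 2397 = 1.8256
FOX4 is upregulated.

1.826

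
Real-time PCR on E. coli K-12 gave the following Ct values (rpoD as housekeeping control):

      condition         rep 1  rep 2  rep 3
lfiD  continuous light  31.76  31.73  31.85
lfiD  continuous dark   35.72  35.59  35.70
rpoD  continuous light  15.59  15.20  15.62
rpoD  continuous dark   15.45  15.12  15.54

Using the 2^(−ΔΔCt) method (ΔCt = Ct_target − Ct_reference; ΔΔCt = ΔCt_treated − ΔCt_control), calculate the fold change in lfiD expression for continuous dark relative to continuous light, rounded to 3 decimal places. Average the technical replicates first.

Mean Ct: lfiD continuous light 31.780; lfiD continuous dark 35.670; rpoD continuous light 15.470; rpoD continuous dark 15.370
ΔCt(continuous light) = 31.780 − 15.470 = 16.310
ΔCt(continuous dark) = 35.670 − 15.370 = 20.300
ΔΔCt = 20.300 − 16.310 = 3.990
Fold change = 2^(−3.990) = 0.0629

0.063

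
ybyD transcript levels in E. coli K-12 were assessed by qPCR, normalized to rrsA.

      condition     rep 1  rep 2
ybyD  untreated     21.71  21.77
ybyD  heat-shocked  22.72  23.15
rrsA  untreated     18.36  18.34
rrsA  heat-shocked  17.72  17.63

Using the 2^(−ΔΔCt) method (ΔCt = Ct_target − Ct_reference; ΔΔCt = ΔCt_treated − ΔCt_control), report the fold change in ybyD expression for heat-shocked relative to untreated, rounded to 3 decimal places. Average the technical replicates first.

Mean Ct: ybyD untreated 21.740; ybyD heat-shocked 22.935; rrsA untreated 18.350; rrsA heat-shocked 17.675
ΔCt(untreated) = 21.740 − 18.350 = 3.390
ΔCt(heat-shocked) = 22.935 − 17.675 = 5.260
ΔΔCt = 5.260 − 3.390 = 1.870
Fold change = 2^(−1.870) = 0.2736

0.274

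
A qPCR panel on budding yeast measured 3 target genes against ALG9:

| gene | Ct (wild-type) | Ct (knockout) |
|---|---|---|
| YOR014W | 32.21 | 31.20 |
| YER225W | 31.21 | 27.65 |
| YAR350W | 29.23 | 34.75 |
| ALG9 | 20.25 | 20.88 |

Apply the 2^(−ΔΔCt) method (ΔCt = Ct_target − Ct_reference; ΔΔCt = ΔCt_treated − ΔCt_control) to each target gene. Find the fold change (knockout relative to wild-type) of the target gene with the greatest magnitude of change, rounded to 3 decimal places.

YOR014W: ΔΔCt = (31.20−20.88) − (32.21−20.25) = 10.32 − 11.96 = -1.64; fold change = 2^1.64 = 3.117
YER225W: ΔΔCt = (27.65−20.88) − (31.21−20.25) = 6.77 − 10.96 = -4.19; fold change = 2^4.19 = 18.252
YAR350W: ΔΔCt = (34.75−20.88) − (29.23−20.25) = 13.87 − 8.98 = 4.89; fold change = 2^-4.89 = 0.034
YAR350W has the largest |ΔΔCt| = 4.89.

0.034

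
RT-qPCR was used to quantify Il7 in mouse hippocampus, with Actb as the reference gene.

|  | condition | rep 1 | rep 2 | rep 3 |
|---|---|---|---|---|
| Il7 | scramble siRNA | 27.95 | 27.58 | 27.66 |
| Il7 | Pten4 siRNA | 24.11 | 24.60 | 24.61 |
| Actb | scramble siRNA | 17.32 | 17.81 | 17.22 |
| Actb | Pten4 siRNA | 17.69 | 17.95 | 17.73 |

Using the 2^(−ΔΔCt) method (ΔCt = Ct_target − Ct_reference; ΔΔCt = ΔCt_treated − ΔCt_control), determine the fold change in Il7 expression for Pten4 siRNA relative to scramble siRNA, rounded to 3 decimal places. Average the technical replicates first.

12.381

Mean Ct: Il7 scramble siRNA 27.730; Il7 Pten4 siRNA 24.440; Actb scramble siRNA 17.450; Actb Pten4 siRNA 17.790
ΔCt(scramble siRNA) = 27.730 − 17.450 = 10.280
ΔCt(Pten4 siRNA) = 24.440 − 17.790 = 6.650
ΔΔCt = 6.650 − 10.280 = -3.630
Fold change = 2^(−(-3.630)) = 2^3.630 = 12.3805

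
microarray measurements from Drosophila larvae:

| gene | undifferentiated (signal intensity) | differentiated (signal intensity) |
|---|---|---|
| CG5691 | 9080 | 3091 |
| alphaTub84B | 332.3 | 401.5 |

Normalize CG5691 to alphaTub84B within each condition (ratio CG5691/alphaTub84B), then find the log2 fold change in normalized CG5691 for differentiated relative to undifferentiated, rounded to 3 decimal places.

-1.828

CG5691/alphaTub84B (undifferentiated) = 9080 / 332.3 = 27.325
CG5691/alphaTub84B (differentiated) = 3091 / 401.5 = 7.6986
Fold change = 7.6986 / 27.325 = 0.2817
log2(0.2817) = -1.8275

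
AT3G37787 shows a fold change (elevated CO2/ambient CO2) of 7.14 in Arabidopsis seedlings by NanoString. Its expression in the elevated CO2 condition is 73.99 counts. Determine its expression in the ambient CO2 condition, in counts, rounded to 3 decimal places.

10.363

ambient CO2 expression = 73.99 / 7.14 = 10.363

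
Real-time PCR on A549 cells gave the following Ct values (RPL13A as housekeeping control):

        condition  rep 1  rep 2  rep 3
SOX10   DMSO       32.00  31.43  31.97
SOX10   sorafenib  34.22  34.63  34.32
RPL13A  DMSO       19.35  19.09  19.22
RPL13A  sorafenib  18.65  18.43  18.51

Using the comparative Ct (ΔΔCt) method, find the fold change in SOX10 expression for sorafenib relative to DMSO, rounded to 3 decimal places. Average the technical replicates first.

0.103

Mean Ct: SOX10 DMSO 31.800; SOX10 sorafenib 34.390; RPL13A DMSO 19.220; RPL13A sorafenib 18.530
ΔCt(DMSO) = 31.800 − 19.220 = 12.580
ΔCt(sorafenib) = 34.390 − 18.530 = 15.860
ΔΔCt = 15.860 − 12.580 = 3.280
Fold change = 2^(−3.280) = 0.1029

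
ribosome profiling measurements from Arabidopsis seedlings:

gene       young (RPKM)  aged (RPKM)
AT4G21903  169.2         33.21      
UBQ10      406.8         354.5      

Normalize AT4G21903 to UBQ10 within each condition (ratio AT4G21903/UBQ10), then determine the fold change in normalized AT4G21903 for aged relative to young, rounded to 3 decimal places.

AT4G21903/UBQ10 (young) = 169.2 / 406.8 = 0.41593
AT4G21903/UBQ10 (aged) = 33.21 / 354.5 = 0.093681
Fold change = 0.093681 / 0.41593 = 0.2252

0.225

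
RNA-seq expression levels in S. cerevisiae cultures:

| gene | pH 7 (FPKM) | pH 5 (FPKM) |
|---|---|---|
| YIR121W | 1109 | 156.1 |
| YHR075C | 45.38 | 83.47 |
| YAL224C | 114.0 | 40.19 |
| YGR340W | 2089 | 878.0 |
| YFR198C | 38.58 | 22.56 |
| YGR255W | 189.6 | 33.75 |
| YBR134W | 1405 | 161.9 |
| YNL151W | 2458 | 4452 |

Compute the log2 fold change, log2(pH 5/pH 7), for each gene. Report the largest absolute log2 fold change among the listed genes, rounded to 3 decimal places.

3.117

log2(156.1/1109) = -2.829  (YIR121W)
log2(83.47/45.38) = 0.879  (YHR075C)
log2(40.19/114.0) = -1.504  (YAL224C)
log2(878.0/2089) = -1.251  (YGR340W)
log2(22.56/38.58) = -0.774  (YFR198C)
log2(33.75/189.6) = -2.490  (YGR255W)
log2(161.9/1405) = -3.117  (YBR134W)
log2(4452/2458) = 0.857  (YNL151W)
The largest magnitude belongs to YBR134W.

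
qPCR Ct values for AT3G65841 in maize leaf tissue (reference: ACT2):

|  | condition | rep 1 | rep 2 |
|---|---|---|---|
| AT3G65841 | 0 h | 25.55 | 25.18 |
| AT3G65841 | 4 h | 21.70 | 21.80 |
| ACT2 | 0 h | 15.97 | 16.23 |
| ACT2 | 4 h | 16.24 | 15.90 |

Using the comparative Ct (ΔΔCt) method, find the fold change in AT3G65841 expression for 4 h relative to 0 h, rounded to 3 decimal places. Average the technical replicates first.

Mean Ct: AT3G65841 0 h 25.365; AT3G65841 4 h 21.750; ACT2 0 h 16.100; ACT2 4 h 16.070
ΔCt(0 h) = 25.365 − 16.100 = 9.265
ΔCt(4 h) = 21.750 − 16.070 = 5.680
ΔΔCt = 5.680 − 9.265 = -3.585
Fold change = 2^(−(-3.585)) = 2^3.585 = 12.0003

12.000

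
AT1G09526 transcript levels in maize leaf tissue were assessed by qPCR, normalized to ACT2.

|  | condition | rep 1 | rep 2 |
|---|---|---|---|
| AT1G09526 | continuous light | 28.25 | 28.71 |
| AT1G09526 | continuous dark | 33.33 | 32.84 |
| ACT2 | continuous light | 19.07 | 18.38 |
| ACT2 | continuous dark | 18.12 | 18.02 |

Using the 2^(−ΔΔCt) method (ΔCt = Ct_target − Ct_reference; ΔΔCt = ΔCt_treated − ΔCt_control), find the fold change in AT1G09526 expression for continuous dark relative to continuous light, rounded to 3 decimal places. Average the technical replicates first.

0.026

Mean Ct: AT1G09526 continuous light 28.480; AT1G09526 continuous dark 33.085; ACT2 continuous light 18.725; ACT2 continuous dark 18.070
ΔCt(continuous light) = 28.480 − 18.725 = 9.755
ΔCt(continuous dark) = 33.085 − 18.070 = 15.015
ΔΔCt = 15.015 − 9.755 = 5.260
Fold change = 2^(−5.260) = 0.0261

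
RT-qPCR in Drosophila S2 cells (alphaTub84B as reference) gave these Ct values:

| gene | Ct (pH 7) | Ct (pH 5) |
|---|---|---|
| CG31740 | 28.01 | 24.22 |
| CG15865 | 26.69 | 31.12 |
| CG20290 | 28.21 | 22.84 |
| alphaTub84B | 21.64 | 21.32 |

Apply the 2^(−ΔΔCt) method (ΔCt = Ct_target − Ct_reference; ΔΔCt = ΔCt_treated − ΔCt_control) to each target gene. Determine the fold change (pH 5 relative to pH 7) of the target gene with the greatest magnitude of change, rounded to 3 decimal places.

CG31740: ΔΔCt = (24.22−21.32) − (28.01−21.64) = 2.90 − 6.37 = -3.47; fold change = 2^3.47 = 11.081
CG15865: ΔΔCt = (31.12−21.32) − (26.69−21.64) = 9.80 − 5.05 = 4.75; fold change = 2^-4.75 = 0.037
CG20290: ΔΔCt = (22.84−21.32) − (28.21−21.64) = 1.52 − 6.57 = -5.05; fold change = 2^5.05 = 33.128
CG20290 has the largest |ΔΔCt| = 5.05.

33.128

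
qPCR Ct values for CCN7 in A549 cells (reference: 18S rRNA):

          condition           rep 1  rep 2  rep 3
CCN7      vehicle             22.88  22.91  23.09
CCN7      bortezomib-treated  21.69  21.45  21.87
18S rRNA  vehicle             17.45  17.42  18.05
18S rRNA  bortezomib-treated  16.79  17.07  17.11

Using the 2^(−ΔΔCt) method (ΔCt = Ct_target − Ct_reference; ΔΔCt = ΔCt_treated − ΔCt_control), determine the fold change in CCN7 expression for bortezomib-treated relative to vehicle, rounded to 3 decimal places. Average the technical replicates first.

Mean Ct: CCN7 vehicle 22.960; CCN7 bortezomib-treated 21.670; 18S rRNA vehicle 17.640; 18S rRNA bortezomib-treated 16.990
ΔCt(vehicle) = 22.960 − 17.640 = 5.320
ΔCt(bortezomib-treated) = 21.670 − 16.990 = 4.680
ΔΔCt = 4.680 − 5.320 = -0.640
Fold change = 2^(−(-0.640)) = 2^0.640 = 1.5583

1.558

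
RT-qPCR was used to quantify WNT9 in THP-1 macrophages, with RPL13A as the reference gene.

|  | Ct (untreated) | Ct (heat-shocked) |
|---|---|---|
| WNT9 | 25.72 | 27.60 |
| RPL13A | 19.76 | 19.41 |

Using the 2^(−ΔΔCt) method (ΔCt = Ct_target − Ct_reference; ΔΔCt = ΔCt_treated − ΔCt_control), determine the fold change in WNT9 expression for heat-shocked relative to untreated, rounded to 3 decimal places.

ΔCt(untreated) = 25.720 − 19.760 = 5.960
ΔCt(heat-shocked) = 27.600 − 19.410 = 8.190
ΔΔCt = 8.190 − 5.960 = 2.230
Fold change = 2^(−2.230) = 0.2132

0.213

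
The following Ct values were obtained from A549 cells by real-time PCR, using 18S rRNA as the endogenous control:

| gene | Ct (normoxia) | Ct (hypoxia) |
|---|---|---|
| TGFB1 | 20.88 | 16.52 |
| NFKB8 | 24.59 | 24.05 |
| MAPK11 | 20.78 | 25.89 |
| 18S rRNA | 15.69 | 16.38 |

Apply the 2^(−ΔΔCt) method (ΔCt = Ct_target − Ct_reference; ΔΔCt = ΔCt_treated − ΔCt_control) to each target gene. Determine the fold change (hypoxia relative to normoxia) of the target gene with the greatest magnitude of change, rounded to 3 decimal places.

33.128

TGFB1: ΔΔCt = (16.52−16.38) − (20.88−15.69) = 0.14 − 5.19 = -5.05; fold change = 2^5.05 = 33.128
NFKB8: ΔΔCt = (24.05−16.38) − (24.59−15.69) = 7.67 − 8.90 = -1.23; fold change = 2^1.23 = 2.346
MAPK11: ΔΔCt = (25.89−16.38) − (20.78−15.69) = 9.51 − 5.09 = 4.42; fold change = 2^-4.42 = 0.047
TGFB1 has the largest |ΔΔCt| = 5.05.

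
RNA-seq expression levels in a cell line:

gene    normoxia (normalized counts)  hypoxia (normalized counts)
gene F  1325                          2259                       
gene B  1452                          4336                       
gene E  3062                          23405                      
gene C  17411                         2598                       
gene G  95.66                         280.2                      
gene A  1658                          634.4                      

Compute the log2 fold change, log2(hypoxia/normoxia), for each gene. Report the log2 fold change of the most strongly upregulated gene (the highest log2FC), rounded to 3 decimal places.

log2(2259/1325) = 0.770  (gene F)
log2(4336/1452) = 1.578  (gene B)
log2(23405/3062) = 2.934  (gene E)
log2(2598/17411) = -2.745  (gene C)
log2(280.2/95.66) = 1.550  (gene G)
log2(634.4/1658) = -1.386  (gene A)
gene E is most strongly upregulated.

2.934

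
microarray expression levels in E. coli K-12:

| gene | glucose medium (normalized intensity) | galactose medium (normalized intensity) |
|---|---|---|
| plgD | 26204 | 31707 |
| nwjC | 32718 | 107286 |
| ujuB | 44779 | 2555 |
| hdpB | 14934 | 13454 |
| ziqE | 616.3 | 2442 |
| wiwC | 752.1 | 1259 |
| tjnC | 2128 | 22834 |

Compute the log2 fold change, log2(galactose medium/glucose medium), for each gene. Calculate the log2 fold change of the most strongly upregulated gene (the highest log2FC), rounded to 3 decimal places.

log2(31707/26204) = 0.275  (plgD)
log2(107286/32718) = 1.713  (nwjC)
log2(2555/44779) = -4.131  (ujuB)
log2(13454/14934) = -0.151  (hdpB)
log2(2442/616.3) = 1.986  (ziqE)
log2(1259/752.1) = 0.743  (wiwC)
log2(22834/2128) = 3.424  (tjnC)
tjnC is most strongly upregulated.

3.424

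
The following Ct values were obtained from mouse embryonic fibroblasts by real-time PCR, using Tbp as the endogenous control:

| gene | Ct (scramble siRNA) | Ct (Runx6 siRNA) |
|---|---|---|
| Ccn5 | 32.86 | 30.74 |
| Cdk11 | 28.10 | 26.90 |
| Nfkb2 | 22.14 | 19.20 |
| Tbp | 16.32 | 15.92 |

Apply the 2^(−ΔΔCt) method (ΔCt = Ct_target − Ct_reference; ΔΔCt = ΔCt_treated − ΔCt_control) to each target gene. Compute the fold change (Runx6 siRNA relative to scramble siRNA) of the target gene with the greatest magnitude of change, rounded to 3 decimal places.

5.816

Ccn5: ΔΔCt = (30.74−15.92) − (32.86−16.32) = 14.82 − 16.54 = -1.72; fold change = 2^1.72 = 3.294
Cdk11: ΔΔCt = (26.90−15.92) − (28.10−16.32) = 10.98 − 11.78 = -0.80; fold change = 2^0.80 = 1.741
Nfkb2: ΔΔCt = (19.20−15.92) − (22.14−16.32) = 3.28 − 5.82 = -2.54; fold change = 2^2.54 = 5.816
Nfkb2 has the largest |ΔΔCt| = 2.54.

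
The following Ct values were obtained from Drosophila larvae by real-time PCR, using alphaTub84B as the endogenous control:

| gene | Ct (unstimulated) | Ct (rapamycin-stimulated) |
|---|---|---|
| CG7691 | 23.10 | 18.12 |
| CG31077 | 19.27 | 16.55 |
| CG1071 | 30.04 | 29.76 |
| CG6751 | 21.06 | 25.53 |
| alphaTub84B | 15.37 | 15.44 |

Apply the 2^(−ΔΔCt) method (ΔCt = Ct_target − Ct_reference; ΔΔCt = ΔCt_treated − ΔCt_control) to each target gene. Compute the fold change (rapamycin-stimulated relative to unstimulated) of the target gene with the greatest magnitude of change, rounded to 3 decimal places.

33.128

CG7691: ΔΔCt = (18.12−15.44) − (23.10−15.37) = 2.68 − 7.73 = -5.05; fold change = 2^5.05 = 33.128
CG31077: ΔΔCt = (16.55−15.44) − (19.27−15.37) = 1.11 − 3.90 = -2.79; fold change = 2^2.79 = 6.916
CG1071: ΔΔCt = (29.76−15.44) − (30.04−15.37) = 14.32 − 14.67 = -0.35; fold change = 2^0.35 = 1.275
CG6751: ΔΔCt = (25.53−15.44) − (21.06−15.37) = 10.09 − 5.69 = 4.40; fold change = 2^-4.40 = 0.047
CG7691 has the largest |ΔΔCt| = 5.05.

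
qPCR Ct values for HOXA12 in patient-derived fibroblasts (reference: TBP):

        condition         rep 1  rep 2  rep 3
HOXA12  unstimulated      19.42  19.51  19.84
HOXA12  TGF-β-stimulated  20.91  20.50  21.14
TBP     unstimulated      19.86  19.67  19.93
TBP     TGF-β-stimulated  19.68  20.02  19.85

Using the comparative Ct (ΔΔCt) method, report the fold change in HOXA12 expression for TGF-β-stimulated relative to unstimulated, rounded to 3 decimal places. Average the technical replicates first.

Mean Ct: HOXA12 unstimulated 19.590; HOXA12 TGF-β-stimulated 20.850; TBP unstimulated 19.820; TBP TGF-β-stimulated 19.850
ΔCt(unstimulated) = 19.590 − 19.820 = -0.230
ΔCt(TGF-β-stimulated) = 20.850 − 19.850 = 1.000
ΔΔCt = 1.000 − (-0.230) = 1.230
Fold change = 2^(−1.230) = 0.4263

0.426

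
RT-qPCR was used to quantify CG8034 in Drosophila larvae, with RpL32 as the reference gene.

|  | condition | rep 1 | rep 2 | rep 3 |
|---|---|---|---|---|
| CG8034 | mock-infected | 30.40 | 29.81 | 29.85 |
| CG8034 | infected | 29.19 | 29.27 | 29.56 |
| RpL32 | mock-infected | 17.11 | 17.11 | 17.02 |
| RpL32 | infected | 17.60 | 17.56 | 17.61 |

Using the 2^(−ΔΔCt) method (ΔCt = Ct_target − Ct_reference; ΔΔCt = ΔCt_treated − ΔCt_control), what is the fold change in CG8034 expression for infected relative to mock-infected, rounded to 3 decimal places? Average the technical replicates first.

Mean Ct: CG8034 mock-infected 30.020; CG8034 infected 29.340; RpL32 mock-infected 17.080; RpL32 infected 17.590
ΔCt(mock-infected) = 30.020 − 17.080 = 12.940
ΔCt(infected) = 29.340 − 17.590 = 11.750
ΔΔCt = 11.750 − 12.940 = -1.190
Fold change = 2^(−(-1.190)) = 2^1.190 = 2.2815

2.282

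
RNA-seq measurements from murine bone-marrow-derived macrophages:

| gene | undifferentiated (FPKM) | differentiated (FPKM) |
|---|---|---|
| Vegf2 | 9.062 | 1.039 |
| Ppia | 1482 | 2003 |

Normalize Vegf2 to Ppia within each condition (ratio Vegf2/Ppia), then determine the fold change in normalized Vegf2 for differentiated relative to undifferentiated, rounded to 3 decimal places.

0.085

Vegf2/Ppia (undifferentiated) = 9.062 / 1482 = 0.0061147
Vegf2/Ppia (differentiated) = 1.039 / 2003 = 0.00051872
Fold change = 0.00051872 / 0.0061147 = 0.0848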